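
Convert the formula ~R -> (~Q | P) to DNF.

~R -> (~Q | P)
≡ ~~R | ~Q | P   [eliminate ->]
≡ R | ~Q | P   [double negation]

R | ~Q | P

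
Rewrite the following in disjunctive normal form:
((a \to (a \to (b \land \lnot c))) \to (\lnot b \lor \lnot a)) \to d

(b \land \lnot c \land a) \lor d

((a \to (a \to (b \land \lnot c))) \to (\lnot b \lor \lnot a)) \to d
≡ \lnot ((a \to (a \to (b \land \lnot c))) \to (\lnot b \lor \lnot a)) \lor d   — eliminate \to
≡ \lnot (\lnot (a \to (a \to (b \land \lnot c))) \lor \lnot b \lor \lnot a) \lor d   — eliminate \to
≡ \lnot (\lnot (\lnot a \lor (a \to (b \land \lnot c))) \lor \lnot b \lor \lnot a) \lor d   — eliminate \to
≡ \lnot (\lnot (\lnot a \lor \lnot a \lor (b \land \lnot c)) \lor \lnot b \lor \lnot a) \lor d   — eliminate \to
≡ (\lnot \lnot (\lnot a \lor \lnot a \lor (b \land \lnot c)) \land \lnot \lnot b \land \lnot \lnot a) \lor d   — De Morgan
≡ ((\lnot a \lor \lnot a \lor (b \land \lnot c)) \land \lnot \lnot b \land \lnot \lnot a) \lor d   — double negation
≡ ((\lnot a \lor \lnot a \lor (b \land \lnot c)) \land b \land \lnot \lnot a) \lor d   — double negation
≡ ((\lnot a \lor \lnot a \lor (b \land \lnot c)) \land b \land a) \lor d   — double negation
≡ (\lnot a \land b \land a) \lor (\lnot a \land b \land a) \lor (b \land \lnot c \land b \land a) \lor d   — distribute \land over \lor
≡ (b \land \lnot c \land a) \lor d   — simplify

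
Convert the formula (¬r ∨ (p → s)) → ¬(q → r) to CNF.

(r ∨ q) ∧ (p ∨ q) ∧ (p ∨ ¬r) ∧ (¬s ∨ q) ∧ (¬s ∨ ¬r)

(¬r ∨ (p → s)) → ¬(q → r)
≡ ¬(¬r ∨ (p → s)) ∨ ¬(q → r)   [eliminate →]
≡ ¬(¬r ∨ ¬p ∨ s) ∨ ¬(q → r)   [eliminate →]
≡ ¬(¬r ∨ ¬p ∨ s) ∨ ¬(¬q ∨ r)   [eliminate →]
≡ (¬¬r ∧ ¬¬p ∧ ¬s) ∨ ¬(¬q ∨ r)   [De Morgan]
≡ (r ∧ ¬¬p ∧ ¬s) ∨ ¬(¬q ∨ r)   [double negation]
≡ (r ∧ p ∧ ¬s) ∨ ¬(¬q ∨ r)   [double negation]
≡ (r ∧ p ∧ ¬s) ∨ (¬¬q ∧ ¬r)   [De Morgan]
≡ (r ∧ p ∧ ¬s) ∨ (q ∧ ¬r)   [double negation]
≡ (r ∨ q) ∧ (r ∨ ¬r) ∧ (p ∨ q) ∧ (p ∨ ¬r) ∧ (¬s ∨ q) ∧ (¬s ∨ ¬r)   [distribute ∨ over ∧]
≡ (r ∨ q) ∧ (p ∨ q) ∧ (p ∨ ¬r) ∧ (¬s ∨ q) ∧ (¬s ∨ ¬r)   [simplify]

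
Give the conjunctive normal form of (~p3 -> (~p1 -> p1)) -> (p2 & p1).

(~p3 -> (~p1 -> p1)) -> (p2 & p1)
⇔ ~(~p3 -> (~p1 -> p1)) | (p2 & p1)   [eliminate ->]
⇔ ~(~~p3 | (~p1 -> p1)) | (p2 & p1)   [eliminate ->]
⇔ ~(~~p3 | ~~p1 | p1) | (p2 & p1)   [eliminate ->]
⇔ (~~~p3 & ~~~p1 & ~p1) | (p2 & p1)   [De Morgan]
⇔ (~p3 & ~~~p1 & ~p1) | (p2 & p1)   [double negation]
⇔ (~p3 & ~p1 & ~p1) | (p2 & p1)   [double negation]
⇔ (~p3 | p2) & (~p3 | p1) & (~p1 | p2) & (~p1 | p1) & (~p1 | p2) & (~p1 | p1)   [distribute | over &]
⇔ (~p3 | p2) & (~p3 | p1) & (~p1 | p2)   [simplify]

(~p3 | p2) & (~p3 | p1) & (~p1 | p2)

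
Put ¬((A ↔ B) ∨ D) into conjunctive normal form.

(A ∨ B) ∧ (¬B ∨ ¬A) ∧ ¬D

¬((A ↔ B) ∨ D)
≡ ¬(((A → B) ∧ (B → A)) ∨ D)   [eliminate ↔]
≡ ¬(((¬A ∨ B) ∧ (B → A)) ∨ D)   [eliminate →]
≡ ¬(((¬A ∨ B) ∧ (¬B ∨ A)) ∨ D)   [eliminate →]
≡ ¬((¬A ∨ B) ∧ (¬B ∨ A)) ∧ ¬D   [De Morgan]
≡ (¬(¬A ∨ B) ∨ ¬(¬B ∨ A)) ∧ ¬D   [De Morgan]
≡ ((¬¬A ∧ ¬B) ∨ ¬(¬B ∨ A)) ∧ ¬D   [De Morgan]
≡ ((A ∧ ¬B) ∨ ¬(¬B ∨ A)) ∧ ¬D   [double negation]
≡ ((A ∧ ¬B) ∨ (¬¬B ∧ ¬A)) ∧ ¬D   [De Morgan]
≡ ((A ∧ ¬B) ∨ (B ∧ ¬A)) ∧ ¬D   [double negation]
≡ (A ∨ B) ∧ (A ∨ ¬A) ∧ (¬B ∨ B) ∧ (¬B ∨ ¬A) ∧ ¬D   [distribute ∨ over ∧]
≡ (A ∨ B) ∧ (¬B ∨ ¬A) ∧ ¬D   [simplify]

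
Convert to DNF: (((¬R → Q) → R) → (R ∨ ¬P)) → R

(((¬R → Q) → R) → (R ∨ ¬P)) → R
≡ ¬(((¬R → Q) → R) → (R ∨ ¬P)) ∨ R   [eliminate →]
≡ ¬(¬((¬R → Q) → R) ∨ R ∨ ¬P) ∨ R   [eliminate →]
≡ ¬(¬(¬(¬R → Q) ∨ R) ∨ R ∨ ¬P) ∨ R   [eliminate →]
≡ ¬(¬(¬(¬¬R ∨ Q) ∨ R) ∨ R ∨ ¬P) ∨ R   [eliminate →]
≡ (¬¬(¬(¬¬R ∨ Q) ∨ R) ∧ ¬R ∧ ¬¬P) ∨ R   [De Morgan]
≡ ((¬(¬¬R ∨ Q) ∨ R) ∧ ¬R ∧ ¬¬P) ∨ R   [double negation]
≡ (((¬¬¬R ∧ ¬Q) ∨ R) ∧ ¬R ∧ ¬¬P) ∨ R   [De Morgan]
≡ (((¬R ∧ ¬Q) ∨ R) ∧ ¬R ∧ ¬¬P) ∨ R   [double negation]
≡ (((¬R ∧ ¬Q) ∨ R) ∧ ¬R ∧ P) ∨ R   [double negation]
≡ (¬R ∧ ¬Q ∧ ¬R ∧ P) ∨ (R ∧ ¬R ∧ P) ∨ R   [distribute ∧ over ∨]
≡ (¬R ∧ ¬Q ∧ P) ∨ R   [simplify]

(¬R ∧ ¬Q ∧ P) ∨ R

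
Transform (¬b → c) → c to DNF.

(¬b ∧ ¬c) ∨ c

(¬b → c) → c
⇔ ¬(¬b → c) ∨ c   (eliminate →)
⇔ ¬(¬¬b ∨ c) ∨ c   (eliminate →)
⇔ (¬¬¬b ∧ ¬c) ∨ c   (De Morgan)
⇔ (¬b ∧ ¬c) ∨ c   (double negation)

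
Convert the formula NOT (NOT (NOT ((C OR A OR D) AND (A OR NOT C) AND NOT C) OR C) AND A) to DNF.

C OR NOT A

NOT (NOT (NOT ((C OR A OR D) AND (A OR NOT C) AND NOT C) OR C) AND A)
= NOT NOT (NOT ((C OR A OR D) AND (A OR NOT C) AND NOT C) OR C) OR NOT A   — De Morgan
= NOT ((C OR A OR D) AND (A OR NOT C) AND NOT C) OR C OR NOT A   — double negation
= NOT (C OR A OR D) OR NOT (A OR NOT C) OR NOT NOT C OR C OR NOT A   — De Morgan
= (NOT C AND NOT A AND NOT D) OR NOT (A OR NOT C) OR NOT NOT C OR C OR NOT A   — De Morgan
= (NOT C AND NOT A AND NOT D) OR (NOT A AND NOT NOT C) OR NOT NOT C OR C OR NOT A   — De Morgan
= (NOT C AND NOT A AND NOT D) OR (NOT A AND C) OR NOT NOT C OR C OR NOT A   — double negation
= (NOT C AND NOT A AND NOT D) OR (NOT A AND C) OR C OR C OR NOT A   — double negation
= C OR NOT A   — simplify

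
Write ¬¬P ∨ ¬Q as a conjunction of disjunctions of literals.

P ∨ ¬Q

¬¬P ∨ ¬Q
⇔ P ∨ ¬Q   (double negation)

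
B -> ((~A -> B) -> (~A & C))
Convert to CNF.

B -> ((~A -> B) -> (~A & C))
⇔ ~B | ((~A -> B) -> (~A & C))   [eliminate ->]
⇔ ~B | ~(~A -> B) | (~A & C)   [eliminate ->]
⇔ ~B | ~(~~A | B) | (~A & C)   [eliminate ->]
⇔ ~B | (~~~A & ~B) | (~A & C)   [De Morgan]
⇔ ~B | (~A & ~B) | (~A & C)   [double negation]
⇔ (~B | ~A | ~A) & (~B | ~A | C) & (~B | ~B | ~A) & (~B | ~B | C)   [distribute | over &]
⇔ (~B | ~A) & (~B | C)   [simplify]

(~B | ~A) & (~B | C)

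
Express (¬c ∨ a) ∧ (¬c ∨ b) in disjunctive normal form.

(¬c ∨ a) ∧ (¬c ∨ b)
≡ (¬c ∧ ¬c) ∨ (¬c ∧ b) ∨ (a ∧ ¬c) ∨ (a ∧ b)   [distribute ∧ over ∨]
≡ ¬c ∨ (a ∧ b)   [simplify]

¬c ∨ (a ∧ b)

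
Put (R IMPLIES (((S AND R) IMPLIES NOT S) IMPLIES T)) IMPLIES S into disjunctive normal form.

(R IMPLIES (((S AND R) IMPLIES NOT S) IMPLIES T)) IMPLIES S
= NOT (R IMPLIES (((S AND R) IMPLIES NOT S) IMPLIES T)) OR S   — eliminate IMPLIES
= NOT (NOT R OR (((S AND R) IMPLIES NOT S) IMPLIES T)) OR S   — eliminate IMPLIES
= NOT (NOT R OR NOT ((S AND R) IMPLIES NOT S) OR T) OR S   — eliminate IMPLIES
= NOT (NOT R OR NOT (NOT (S AND R) OR NOT S) OR T) OR S   — eliminate IMPLIES
= (NOT NOT R AND NOT NOT (NOT (S AND R) OR NOT S) AND NOT T) OR S   — De Morgan
= (R AND NOT NOT (NOT (S AND R) OR NOT S) AND NOT T) OR S   — double negation
= (R AND (NOT (S AND R) OR NOT S) AND NOT T) OR S   — double negation
= (R AND (NOT S OR NOT R OR NOT S) AND NOT T) OR S   — De Morgan
= (R AND NOT S AND NOT T) OR (R AND NOT R AND NOT T) OR (R AND NOT S AND NOT T) OR S   — distribute AND over OR
= (R AND NOT S AND NOT T) OR S   — simplify

(R AND NOT S AND NOT T) OR S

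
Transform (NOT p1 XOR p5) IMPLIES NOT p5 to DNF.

(NOT p1 XOR p5) IMPLIES NOT p5
= NOT (NOT p1 XOR p5) OR NOT p5   [eliminate IMPLIES]
= NOT ((NOT p1 AND NOT p5) OR (NOT NOT p1 AND p5)) OR NOT p5   [expand XOR]
= (NOT (NOT p1 AND NOT p5) AND NOT (NOT NOT p1 AND p5)) OR NOT p5   [De Morgan]
= ((NOT NOT p1 OR NOT NOT p5) AND NOT (NOT NOT p1 AND p5)) OR NOT p5   [De Morgan]
= ((p1 OR NOT NOT p5) AND NOT (NOT NOT p1 AND p5)) OR NOT p5   [double negation]
= ((p1 OR p5) AND NOT (NOT NOT p1 AND p5)) OR NOT p5   [double negation]
= ((p1 OR p5) AND (NOT NOT NOT p1 OR NOT p5)) OR NOT p5   [De Morgan]
= ((p1 OR p5) AND (NOT p1 OR NOT p5)) OR NOT p5   [double negation]
= (p1 AND NOT p1) OR (p1 AND NOT p5) OR (p5 AND NOT p1) OR (p5 AND NOT p5) OR NOT p5   [distribute AND over OR]
= (p5 AND NOT p1) OR NOT p5   [simplify]

(p5 AND NOT p1) OR NOT p5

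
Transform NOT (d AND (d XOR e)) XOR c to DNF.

(NOT d AND NOT c) OR (e AND d AND NOT c) OR (d AND NOT e AND c)

NOT (d AND (d XOR e)) XOR c
≡ (NOT (d AND (d XOR e)) AND NOT c) OR (NOT NOT (d AND (d XOR e)) AND c)   [expand XOR]
≡ (NOT (d AND ((d AND NOT e) OR (NOT d AND e))) AND NOT c) OR (NOT NOT (d AND (d XOR e)) AND c)   [expand XOR]
≡ (NOT (d AND ((d AND NOT e) OR (NOT d AND e))) AND NOT c) OR (NOT NOT (d AND ((d AND NOT e) OR (NOT d AND e))) AND c)   [expand XOR]
≡ ((NOT d OR NOT ((d AND NOT e) OR (NOT d AND e))) AND NOT c) OR (NOT NOT (d AND ((d AND NOT e) OR (NOT d AND e))) AND c)   [De Morgan]
≡ ((NOT d OR (NOT (d AND NOT e) AND NOT (NOT d AND e))) AND NOT c) OR (NOT NOT (d AND ((d AND NOT e) OR (NOT d AND e))) AND c)   [De Morgan]
≡ ((NOT d OR ((NOT d OR NOT NOT e) AND NOT (NOT d AND e))) AND NOT c) OR (NOT NOT (d AND ((d AND NOT e) OR (NOT d AND e))) AND c)   [De Morgan]
≡ ((NOT d OR ((NOT d OR e) AND NOT (NOT d AND e))) AND NOT c) OR (NOT NOT (d AND ((d AND NOT e) OR (NOT d AND e))) AND c)   [double negation]
≡ ((NOT d OR ((NOT d OR e) AND (NOT NOT d OR NOT e))) AND NOT c) OR (NOT NOT (d AND ((d AND NOT e) OR (NOT d AND e))) AND c)   [De Morgan]
≡ ((NOT d OR ((NOT d OR e) AND (d OR NOT e))) AND NOT c) OR (NOT NOT (d AND ((d AND NOT e) OR (NOT d AND e))) AND c)   [double negation]
≡ ((NOT d OR ((NOT d OR e) AND (d OR NOT e))) AND NOT c) OR (d AND ((d AND NOT e) OR (NOT d AND e)) AND c)   [double negation]
≡ (NOT d AND NOT c) OR (NOT d AND d AND NOT c) OR (NOT d AND NOT e AND NOT c) OR (e AND d AND NOT c) OR (e AND NOT e AND NOT c) OR (d AND d AND NOT e AND c) OR (d AND NOT d AND e AND c)   [distribute AND over OR]
≡ (NOT d AND NOT c) OR (e AND d AND NOT c) OR (d AND NOT e AND c)   [simplify]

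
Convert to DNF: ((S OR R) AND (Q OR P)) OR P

((S OR R) AND (Q OR P)) OR P
≡ (S AND Q) OR (S AND P) OR (R AND Q) OR (R AND P) OR P   [distribute AND over OR]
≡ (S AND Q) OR (R AND Q) OR P   [simplify]

(S AND Q) OR (R AND Q) OR P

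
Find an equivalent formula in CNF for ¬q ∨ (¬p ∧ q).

¬q ∨ ¬p

¬q ∨ (¬p ∧ q)
⇔ (¬q ∨ ¬p) ∧ (¬q ∨ q)   [distribute ∨ over ∧]
⇔ ¬q ∨ ¬p   [simplify]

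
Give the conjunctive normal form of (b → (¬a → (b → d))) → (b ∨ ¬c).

b ∨ ¬c

(b → (¬a → (b → d))) → (b ∨ ¬c)
= ¬(b → (¬a → (b → d))) ∨ b ∨ ¬c   (eliminate →)
= ¬(¬b ∨ (¬a → (b → d))) ∨ b ∨ ¬c   (eliminate →)
= ¬(¬b ∨ ¬¬a ∨ (b → d)) ∨ b ∨ ¬c   (eliminate →)
= ¬(¬b ∨ ¬¬a ∨ ¬b ∨ d) ∨ b ∨ ¬c   (eliminate →)
= (¬¬b ∧ ¬¬¬a ∧ ¬¬b ∧ ¬d) ∨ b ∨ ¬c   (De Morgan)
= (b ∧ ¬¬¬a ∧ ¬¬b ∧ ¬d) ∨ b ∨ ¬c   (double negation)
= (b ∧ ¬a ∧ ¬¬b ∧ ¬d) ∨ b ∨ ¬c   (double negation)
= (b ∧ ¬a ∧ b ∧ ¬d) ∨ b ∨ ¬c   (double negation)
= (b ∨ b ∨ ¬c) ∧ (¬a ∨ b ∨ ¬c) ∧ (b ∨ b ∨ ¬c) ∧ (¬d ∨ b ∨ ¬c)   (distribute ∨ over ∧)
= b ∨ ¬c   (simplify)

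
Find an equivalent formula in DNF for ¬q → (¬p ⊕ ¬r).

¬q → (¬p ⊕ ¬r)
= ¬¬q ∨ (¬p ⊕ ¬r)   — eliminate →
= ¬¬q ∨ (¬p ∧ ¬¬r) ∨ (¬¬p ∧ ¬r)   — expand ⊕
= q ∨ (¬p ∧ ¬¬r) ∨ (¬¬p ∧ ¬r)   — double negation
= q ∨ (¬p ∧ r) ∨ (¬¬p ∧ ¬r)   — double negation
= q ∨ (¬p ∧ r) ∨ (p ∧ ¬r)   — double negation

q ∨ (¬p ∧ r) ∨ (p ∧ ¬r)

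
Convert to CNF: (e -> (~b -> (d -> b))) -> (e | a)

(e -> (~b -> (d -> b))) -> (e | a)
= ~(e -> (~b -> (d -> b))) | e | a   (eliminate ->)
= ~(~e | (~b -> (d -> b))) | e | a   (eliminate ->)
= ~(~e | ~~b | (d -> b)) | e | a   (eliminate ->)
= ~(~e | ~~b | ~d | b) | e | a   (eliminate ->)
= (~~e & ~~~b & ~~d & ~b) | e | a   (De Morgan)
= (e & ~~~b & ~~d & ~b) | e | a   (double negation)
= (e & ~b & ~~d & ~b) | e | a   (double negation)
= (e & ~b & d & ~b) | e | a   (double negation)
= (e | e | a) & (~b | e | a) & (d | e | a) & (~b | e | a)   (distribute | over &)
= e | a   (simplify)

e | a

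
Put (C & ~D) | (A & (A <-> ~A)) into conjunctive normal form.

(C | A) & (C | ~A) & (~D | A) & (~D | ~A)

(C & ~D) | (A & (A <-> ~A))
≡ (C & ~D) | (A & (A -> ~A) & (~A -> A))   (eliminate <->)
≡ (C & ~D) | (A & (~A | ~A) & (~A -> A))   (eliminate ->)
≡ (C & ~D) | (A & (~A | ~A) & (~~A | A))   (eliminate ->)
≡ (C & ~D) | (A & (~A | ~A) & (A | A))   (double negation)
≡ (C | A) & (C | ~A | ~A) & (C | A | A) & (~D | A) & (~D | ~A | ~A) & (~D | A | A)   (distribute | over &)
≡ (C | A) & (C | ~A) & (~D | A) & (~D | ~A)   (simplify)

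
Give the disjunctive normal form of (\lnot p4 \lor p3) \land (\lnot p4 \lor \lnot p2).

(\lnot p4 \lor p3) \land (\lnot p4 \lor \lnot p2)
≡ (\lnot p4 \land \lnot p4) \lor (\lnot p4 \land \lnot p2) \lor (p3 \land \lnot p4) \lor (p3 \land \lnot p2)   (distribute \land over \lor)
≡ \lnot p4 \lor (p3 \land \lnot p2)   (simplify)

\lnot p4 \lor (p3 \land \lnot p2)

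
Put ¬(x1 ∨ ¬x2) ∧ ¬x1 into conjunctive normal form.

¬x1 ∧ x2

¬(x1 ∨ ¬x2) ∧ ¬x1
= ¬x1 ∧ ¬¬x2 ∧ ¬x1   — De Morgan
= ¬x1 ∧ x2 ∧ ¬x1   — double negation
= ¬x1 ∧ x2   — simplify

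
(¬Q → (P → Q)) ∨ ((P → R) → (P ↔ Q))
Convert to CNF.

Q ∨ ¬P ∨ ¬R

(¬Q → (P → Q)) ∨ ((P → R) → (P ↔ Q))
⇔ ¬¬Q ∨ (P → Q) ∨ ((P → R) → (P ↔ Q))   [eliminate →]
⇔ ¬¬Q ∨ ¬P ∨ Q ∨ ((P → R) → (P ↔ Q))   [eliminate →]
⇔ ¬¬Q ∨ ¬P ∨ Q ∨ ¬(P → R) ∨ (P ↔ Q)   [eliminate →]
⇔ ¬¬Q ∨ ¬P ∨ Q ∨ ¬(¬P ∨ R) ∨ (P ↔ Q)   [eliminate →]
⇔ ¬¬Q ∨ ¬P ∨ Q ∨ ¬(¬P ∨ R) ∨ ((P → Q) ∧ (Q → P))   [eliminate ↔]
⇔ ¬¬Q ∨ ¬P ∨ Q ∨ ¬(¬P ∨ R) ∨ ((¬P ∨ Q) ∧ (Q → P))   [eliminate →]
⇔ ¬¬Q ∨ ¬P ∨ Q ∨ ¬(¬P ∨ R) ∨ ((¬P ∨ Q) ∧ (¬Q ∨ P))   [eliminate →]
⇔ Q ∨ ¬P ∨ Q ∨ ¬(¬P ∨ R) ∨ ((¬P ∨ Q) ∧ (¬Q ∨ P))   [double negation]
⇔ Q ∨ ¬P ∨ Q ∨ (¬¬P ∧ ¬R) ∨ ((¬P ∨ Q) ∧ (¬Q ∨ P))   [De Morgan]
⇔ Q ∨ ¬P ∨ Q ∨ (P ∧ ¬R) ∨ ((¬P ∨ Q) ∧ (¬Q ∨ P))   [double negation]
⇔ (Q ∨ ¬P ∨ Q ∨ P ∨ ¬P ∨ Q) ∧ (Q ∨ ¬P ∨ Q ∨ P ∨ ¬Q ∨ P) ∧ (Q ∨ ¬P ∨ Q ∨ ¬R ∨ ¬P ∨ Q) ∧ (Q ∨ ¬P ∨ Q ∨ ¬R ∨ ¬Q ∨ P)   [distribute ∨ over ∧]
⇔ Q ∨ ¬P ∨ ¬R   [simplify]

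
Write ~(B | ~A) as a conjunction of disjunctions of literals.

~B & A

~(B | ~A)
≡ ~B & ~~A   [De Morgan]
≡ ~B & A   [double negation]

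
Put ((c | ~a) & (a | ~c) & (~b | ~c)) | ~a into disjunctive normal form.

(c & a & ~b) | ~a

((c | ~a) & (a | ~c) & (~b | ~c)) | ~a
≡ (c & a & ~b) | (c & a & ~c) | (c & ~c & ~b) | (c & ~c & ~c) | (~a & a & ~b) | (~a & a & ~c) | (~a & ~c & ~b) | (~a & ~c & ~c) | ~a   [distribute & over |]
≡ (c & a & ~b) | ~a   [simplify]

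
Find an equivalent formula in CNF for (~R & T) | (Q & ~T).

(~R | Q) & (~R | ~T) & (T | Q)

(~R & T) | (Q & ~T)
≡ (~R | Q) & (~R | ~T) & (T | Q) & (T | ~T)   [distribute | over &]
≡ (~R | Q) & (~R | ~T) & (T | Q)   [simplify]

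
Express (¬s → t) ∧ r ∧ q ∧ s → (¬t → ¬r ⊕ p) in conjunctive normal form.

(¬s → t) ∧ r ∧ q ∧ s → (¬t → ¬r ⊕ p)
⇔ ¬((¬s → t) ∧ r ∧ q ∧ s) ∨ (¬t → ¬r ⊕ p)
⇔ ¬((¬¬s ∨ t) ∧ r ∧ q ∧ s) ∨ (¬t → ¬r ⊕ p)
⇔ ¬((¬¬s ∨ t) ∧ r ∧ q ∧ s) ∨ ¬¬t ∨ (¬r ⊕ p)
⇔ ¬((¬¬s ∨ t) ∧ r ∧ q ∧ s) ∨ ¬¬t ∨ (¬r ∨ p) ∧ ¬(¬r ∧ p)
⇔ ¬(¬¬s ∨ t) ∨ ¬r ∨ ¬q ∨ ¬s ∨ ¬¬t ∨ (¬r ∨ p) ∧ ¬(¬r ∧ p)
⇔ ¬¬¬s ∧ ¬t ∨ ¬r ∨ ¬q ∨ ¬s ∨ ¬¬t ∨ (¬r ∨ p) ∧ ¬(¬r ∧ p)
⇔ ¬s ∧ ¬t ∨ ¬r ∨ ¬q ∨ ¬s ∨ ¬¬t ∨ (¬r ∨ p) ∧ ¬(¬r ∧ p)
⇔ ¬s ∧ ¬t ∨ ¬r ∨ ¬q ∨ ¬s ∨ t ∨ (¬r ∨ p) ∧ ¬(¬r ∧ p)
⇔ ¬s ∧ ¬t ∨ ¬r ∨ ¬q ∨ ¬s ∨ t ∨ (¬r ∨ p) ∧ (¬¬r ∨ ¬p)
⇔ ¬s ∧ ¬t ∨ ¬r ∨ ¬q ∨ ¬s ∨ t ∨ (¬r ∨ p) ∧ (r ∨ ¬p)
⇔ (¬s ∨ ¬r ∨ ¬q ∨ ¬s ∨ t ∨ ¬r ∨ p) ∧ (¬s ∨ ¬r ∨ ¬q ∨ ¬s ∨ t ∨ r ∨ ¬p) ∧ (¬t ∨ ¬r ∨ ¬q ∨ ¬s ∨ t ∨ ¬r ∨ p) ∧ (¬t ∨ ¬r ∨ ¬q ∨ ¬s ∨ t ∨ r ∨ ¬p)
⇔ ¬s ∨ ¬r ∨ ¬q ∨ t ∨ p

¬s ∨ ¬r ∨ ¬q ∨ t ∨ p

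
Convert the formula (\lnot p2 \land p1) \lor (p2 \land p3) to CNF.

(\lnot p2 \lor p3) \land (p1 \lor p2) \land (p1 \lor p3)

(\lnot p2 \land p1) \lor (p2 \land p3)
≡ (\lnot p2 \lor p2) \land (\lnot p2 \lor p3) \land (p1 \lor p2) \land (p1 \lor p3)   [distribute \lor over \land]
≡ (\lnot p2 \lor p3) \land (p1 \lor p2) \land (p1 \lor p3)   [simplify]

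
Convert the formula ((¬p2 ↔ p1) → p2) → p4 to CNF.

((¬p2 ↔ p1) → p2) → p4
⇔ ¬((¬p2 ↔ p1) → p2) ∨ p4   — eliminate →
⇔ ¬(¬(¬p2 ↔ p1) ∨ p2) ∨ p4   — eliminate →
⇔ ¬(¬((¬p2 → p1) ∧ (p1 → ¬p2)) ∨ p2) ∨ p4   — eliminate ↔
⇔ ¬(¬((¬¬p2 ∨ p1) ∧ (p1 → ¬p2)) ∨ p2) ∨ p4   — eliminate →
⇔ ¬(¬((¬¬p2 ∨ p1) ∧ (¬p1 ∨ ¬p2)) ∨ p2) ∨ p4   — eliminate →
⇔ (¬¬((¬¬p2 ∨ p1) ∧ (¬p1 ∨ ¬p2)) ∧ ¬p2) ∨ p4   — De Morgan
⇔ ((¬¬p2 ∨ p1) ∧ (¬p1 ∨ ¬p2) ∧ ¬p2) ∨ p4   — double negation
⇔ ((p2 ∨ p1) ∧ (¬p1 ∨ ¬p2) ∧ ¬p2) ∨ p4   — double negation
⇔ (p2 ∨ p1 ∨ p4) ∧ (¬p1 ∨ ¬p2 ∨ p4) ∧ (¬p2 ∨ p4)   — distribute ∨ over ∧
⇔ (p2 ∨ p1 ∨ p4) ∧ (¬p2 ∨ p4)   — simplify

(p2 ∨ p1 ∨ p4) ∧ (¬p2 ∨ p4)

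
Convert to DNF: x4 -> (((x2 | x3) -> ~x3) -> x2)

~x4 | x3 | x2

x4 -> (((x2 | x3) -> ~x3) -> x2)
⇔ ~x4 | (((x2 | x3) -> ~x3) -> x2)   [eliminate ->]
⇔ ~x4 | ~((x2 | x3) -> ~x3) | x2   [eliminate ->]
⇔ ~x4 | ~(~(x2 | x3) | ~x3) | x2   [eliminate ->]
⇔ ~x4 | (~~(x2 | x3) & ~~x3) | x2   [De Morgan]
⇔ ~x4 | ((x2 | x3) & ~~x3) | x2   [double negation]
⇔ ~x4 | ((x2 | x3) & x3) | x2   [double negation]
⇔ ~x4 | (x2 & x3) | (x3 & x3) | x2   [distribute & over |]
⇔ ~x4 | x3 | x2   [simplify]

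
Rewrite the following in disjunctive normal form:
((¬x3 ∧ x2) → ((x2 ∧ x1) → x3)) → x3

(¬x3 ∧ x2 ∧ x1) ∨ x3

((¬x3 ∧ x2) → ((x2 ∧ x1) → x3)) → x3
≡ ¬((¬x3 ∧ x2) → ((x2 ∧ x1) → x3)) ∨ x3   — eliminate →
≡ ¬(¬(¬x3 ∧ x2) ∨ ((x2 ∧ x1) → x3)) ∨ x3   — eliminate →
≡ ¬(¬(¬x3 ∧ x2) ∨ ¬(x2 ∧ x1) ∨ x3) ∨ x3   — eliminate →
≡ (¬¬(¬x3 ∧ x2) ∧ ¬¬(x2 ∧ x1) ∧ ¬x3) ∨ x3   — De Morgan
≡ (¬x3 ∧ x2 ∧ ¬¬(x2 ∧ x1) ∧ ¬x3) ∨ x3   — double negation
≡ (¬x3 ∧ x2 ∧ x2 ∧ x1 ∧ ¬x3) ∨ x3   — double negation
≡ (¬x3 ∧ x2 ∧ x1) ∨ x3   — simplify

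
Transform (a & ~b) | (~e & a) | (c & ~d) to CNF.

(a | c) & (a | ~d) & (~b | ~e | c) & (~b | ~e | ~d)

(a & ~b) | (~e & a) | (c & ~d)
≡ (a | ~e | c) & (a | ~e | ~d) & (a | a | c) & (a | a | ~d) & (~b | ~e | c) & (~b | ~e | ~d) & (~b | a | c) & (~b | a | ~d)   [distribute | over &]
≡ (a | c) & (a | ~d) & (~b | ~e | c) & (~b | ~e | ~d)   [simplify]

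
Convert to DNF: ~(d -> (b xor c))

~(d -> (b xor c))
= ~(~d | (b xor c))   [eliminate ->]
= ~(~d | (b & ~c) | (~b & c))   [expand xor]
= ~~d & ~(b & ~c) & ~(~b & c)   [De Morgan]
= d & ~(b & ~c) & ~(~b & c)   [double negation]
= d & (~b | ~~c) & ~(~b & c)   [De Morgan]
= d & (~b | c) & ~(~b & c)   [double negation]
= d & (~b | c) & (~~b | ~c)   [De Morgan]
= d & (~b | c) & (b | ~c)   [double negation]
= (d & ~b & b) | (d & ~b & ~c) | (d & c & b) | (d & c & ~c)   [distribute & over |]
= (d & ~b & ~c) | (d & c & b)   [simplify]

(d & ~b & ~c) | (d & c & b)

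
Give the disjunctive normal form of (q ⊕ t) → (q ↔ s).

(¬q ∧ ¬t) ∨ (t ∧ q) ∨ (¬q ∧ ¬s) ∨ (s ∧ q)

(q ⊕ t) → (q ↔ s)
≡ ¬(q ⊕ t) ∨ (q ↔ s)   [eliminate →]
≡ ¬((q ∧ ¬t) ∨ (¬q ∧ t)) ∨ (q ↔ s)   [expand ⊕]
≡ ¬((q ∧ ¬t) ∨ (¬q ∧ t)) ∨ ((q → s) ∧ (s → q))   [eliminate ↔]
≡ ¬((q ∧ ¬t) ∨ (¬q ∧ t)) ∨ ((¬q ∨ s) ∧ (s → q))   [eliminate →]
≡ ¬((q ∧ ¬t) ∨ (¬q ∧ t)) ∨ ((¬q ∨ s) ∧ (¬s ∨ q))   [eliminate →]
≡ (¬(q ∧ ¬t) ∧ ¬(¬q ∧ t)) ∨ ((¬q ∨ s) ∧ (¬s ∨ q))   [De Morgan]
≡ ((¬q ∨ ¬¬t) ∧ ¬(¬q ∧ t)) ∨ ((¬q ∨ s) ∧ (¬s ∨ q))   [De Morgan]
≡ ((¬q ∨ t) ∧ ¬(¬q ∧ t)) ∨ ((¬q ∨ s) ∧ (¬s ∨ q))   [double negation]
≡ ((¬q ∨ t) ∧ (¬¬q ∨ ¬t)) ∨ ((¬q ∨ s) ∧ (¬s ∨ q))   [De Morgan]
≡ ((¬q ∨ t) ∧ (q ∨ ¬t)) ∨ ((¬q ∨ s) ∧ (¬s ∨ q))   [double negation]
≡ (¬q ∧ q) ∨ (¬q ∧ ¬t) ∨ (t ∧ q) ∨ (t ∧ ¬t) ∨ (¬q ∧ ¬s) ∨ (¬q ∧ q) ∨ (s ∧ ¬s) ∨ (s ∧ q)   [distribute ∧ over ∨]
≡ (¬q ∧ ¬t) ∨ (t ∧ q) ∨ (¬q ∧ ¬s) ∨ (s ∧ q)   [simplify]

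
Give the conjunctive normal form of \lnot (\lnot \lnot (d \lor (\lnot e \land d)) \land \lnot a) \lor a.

\lnot d \lor a

\lnot (\lnot \lnot (d \lor (\lnot e \land d)) \land \lnot a) \lor a
≡ \lnot \lnot \lnot (d \lor (\lnot e \land d)) \lor \lnot \lnot a \lor a   [De Morgan]
≡ \lnot (d \lor (\lnot e \land d)) \lor \lnot \lnot a \lor a   [double negation]
≡ (\lnot d \land \lnot (\lnot e \land d)) \lor \lnot \lnot a \lor a   [De Morgan]
≡ (\lnot d \land (\lnot \lnot e \lor \lnot d)) \lor \lnot \lnot a \lor a   [De Morgan]
≡ (\lnot d \land (e \lor \lnot d)) \lor \lnot \lnot a \lor a   [double negation]
≡ (\lnot d \land (e \lor \lnot d)) \lor a \lor a   [double negation]
≡ (\lnot d \lor a \lor a) \land (e \lor \lnot d \lor a \lor a)   [distribute \lor over \land]
≡ \lnot d \lor a   [simplify]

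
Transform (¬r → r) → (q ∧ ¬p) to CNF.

(¬r ∨ q) ∧ (¬r ∨ ¬p)

(¬r → r) → (q ∧ ¬p)
= ¬(¬r → r) ∨ (q ∧ ¬p)
= ¬(¬¬r ∨ r) ∨ (q ∧ ¬p)
= (¬¬¬r ∧ ¬r) ∨ (q ∧ ¬p)
= (¬r ∧ ¬r) ∨ (q ∧ ¬p)
= (¬r ∨ q) ∧ (¬r ∨ ¬p) ∧ (¬r ∨ q) ∧ (¬r ∨ ¬p)
= (¬r ∨ q) ∧ (¬r ∨ ¬p)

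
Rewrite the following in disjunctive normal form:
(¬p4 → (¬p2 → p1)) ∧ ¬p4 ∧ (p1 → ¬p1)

p2 ∧ ¬p4 ∧ ¬p1

(¬p4 → (¬p2 → p1)) ∧ ¬p4 ∧ (p1 → ¬p1)
≡ (¬¬p4 ∨ (¬p2 → p1)) ∧ ¬p4 ∧ (p1 → ¬p1)   — eliminate →
≡ (¬¬p4 ∨ ¬¬p2 ∨ p1) ∧ ¬p4 ∧ (p1 → ¬p1)   — eliminate →
≡ (¬¬p4 ∨ ¬¬p2 ∨ p1) ∧ ¬p4 ∧ (¬p1 ∨ ¬p1)   — eliminate →
≡ (p4 ∨ ¬¬p2 ∨ p1) ∧ ¬p4 ∧ (¬p1 ∨ ¬p1)   — double negation
≡ (p4 ∨ p2 ∨ p1) ∧ ¬p4 ∧ (¬p1 ∨ ¬p1)   — double negation
≡ p4 ∧ ¬p4 ∧ ¬p1 ∨ p4 ∧ ¬p4 ∧ ¬p1 ∨ p2 ∧ ¬p4 ∧ ¬p1 ∨ p2 ∧ ¬p4 ∧ ¬p1 ∨ p1 ∧ ¬p4 ∧ ¬p1 ∨ p1 ∧ ¬p4 ∧ ¬p1   — distribute ∧ over ∨
≡ p2 ∧ ¬p4 ∧ ¬p1   — simplify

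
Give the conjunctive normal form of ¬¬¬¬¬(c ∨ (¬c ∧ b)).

¬c ∧ (c ∨ ¬b)

¬¬¬¬¬(c ∨ (¬c ∧ b))
= ¬¬¬(c ∨ (¬c ∧ b))   [double negation]
= ¬(c ∨ (¬c ∧ b))   [double negation]
= ¬c ∧ ¬(¬c ∧ b)   [De Morgan]
= ¬c ∧ (¬¬c ∨ ¬b)   [De Morgan]
= ¬c ∧ (c ∨ ¬b)   [double negation]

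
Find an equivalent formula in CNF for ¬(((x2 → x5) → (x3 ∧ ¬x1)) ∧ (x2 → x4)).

¬(((x2 → x5) → (x3 ∧ ¬x1)) ∧ (x2 → x4))
= ¬((¬(x2 → x5) ∨ (x3 ∧ ¬x1)) ∧ (x2 → x4))
= ¬((¬(¬x2 ∨ x5) ∨ (x3 ∧ ¬x1)) ∧ (x2 → x4))
= ¬((¬(¬x2 ∨ x5) ∨ (x3 ∧ ¬x1)) ∧ (¬x2 ∨ x4))
= ¬(¬(¬x2 ∨ x5) ∨ (x3 ∧ ¬x1)) ∨ ¬(¬x2 ∨ x4)
= (¬¬(¬x2 ∨ x5) ∧ ¬(x3 ∧ ¬x1)) ∨ ¬(¬x2 ∨ x4)
= ((¬x2 ∨ x5) ∧ ¬(x3 ∧ ¬x1)) ∨ ¬(¬x2 ∨ x4)
= ((¬x2 ∨ x5) ∧ (¬x3 ∨ ¬¬x1)) ∨ ¬(¬x2 ∨ x4)
= ((¬x2 ∨ x5) ∧ (¬x3 ∨ x1)) ∨ ¬(¬x2 ∨ x4)
= ((¬x2 ∨ x5) ∧ (¬x3 ∨ x1)) ∨ (¬¬x2 ∧ ¬x4)
= ((¬x2 ∨ x5) ∧ (¬x3 ∨ x1)) ∨ (x2 ∧ ¬x4)
= (¬x2 ∨ x5 ∨ x2) ∧ (¬x2 ∨ x5 ∨ ¬x4) ∧ (¬x3 ∨ x1 ∨ x2) ∧ (¬x3 ∨ x1 ∨ ¬x4)
= (¬x2 ∨ x5 ∨ ¬x4) ∧ (¬x3 ∨ x1 ∨ x2) ∧ (¬x3 ∨ x1 ∨ ¬x4)

(¬x2 ∨ x5 ∨ ¬x4) ∧ (¬x3 ∨ x1 ∨ x2) ∧ (¬x3 ∨ x1 ∨ ¬x4)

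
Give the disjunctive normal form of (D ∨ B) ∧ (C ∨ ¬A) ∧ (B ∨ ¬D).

(D ∨ B) ∧ (C ∨ ¬A) ∧ (B ∨ ¬D)
≡ D ∧ C ∧ B ∨ D ∧ C ∧ ¬D ∨ D ∧ ¬A ∧ B ∨ D ∧ ¬A ∧ ¬D ∨ B ∧ C ∧ B ∨ B ∧ C ∧ ¬D ∨ B ∧ ¬A ∧ B ∨ B ∧ ¬A ∧ ¬D   [distribute ∧ over ∨]
≡ B ∧ C ∨ B ∧ ¬A   [simplify]

B ∧ C ∨ B ∧ ¬A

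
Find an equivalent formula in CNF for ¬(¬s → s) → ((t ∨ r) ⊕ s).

¬(¬s → s) → ((t ∨ r) ⊕ s)
= ¬¬(¬s → s) ∨ ((t ∨ r) ⊕ s)   [eliminate →]
= ¬¬(¬¬s ∨ s) ∨ ((t ∨ r) ⊕ s)   [eliminate →]
= ¬¬(¬¬s ∨ s) ∨ ((t ∨ r ∨ s) ∧ ¬((t ∨ r) ∧ s))   [expand ⊕]
= ¬¬s ∨ s ∨ ((t ∨ r ∨ s) ∧ ¬((t ∨ r) ∧ s))   [double negation]
= s ∨ s ∨ ((t ∨ r ∨ s) ∧ ¬((t ∨ r) ∧ s))   [double negation]
= s ∨ s ∨ ((t ∨ r ∨ s) ∧ (¬(t ∨ r) ∨ ¬s))   [De Morgan]
= s ∨ s ∨ ((t ∨ r ∨ s) ∧ ((¬t ∧ ¬r) ∨ ¬s))   [De Morgan]
= (s ∨ s ∨ t ∨ r ∨ s) ∧ (s ∨ s ∨ ¬t ∨ ¬s) ∧ (s ∨ s ∨ ¬r ∨ ¬s)   [distribute ∨ over ∧]
= s ∨ t ∨ r   [simplify]

s ∨ t ∨ r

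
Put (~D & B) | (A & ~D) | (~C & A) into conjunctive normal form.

(~D | A) & (~D | ~C) & (B | A)

(~D & B) | (A & ~D) | (~C & A)
≡ (~D | A | ~C) & (~D | A | A) & (~D | ~D | ~C) & (~D | ~D | A) & (B | A | ~C) & (B | A | A) & (B | ~D | ~C) & (B | ~D | A)   [distribute | over &]
≡ (~D | A) & (~D | ~C) & (B | A)   [simplify]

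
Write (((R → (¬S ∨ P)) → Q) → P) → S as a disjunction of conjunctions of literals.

(((R → (¬S ∨ P)) → Q) → P) → S
≡ ¬(((R → (¬S ∨ P)) → Q) → P) ∨ S   (eliminate →)
≡ ¬(¬((R → (¬S ∨ P)) → Q) ∨ P) ∨ S   (eliminate →)
≡ ¬(¬(¬(R → (¬S ∨ P)) ∨ Q) ∨ P) ∨ S   (eliminate →)
≡ ¬(¬(¬(¬R ∨ ¬S ∨ P) ∨ Q) ∨ P) ∨ S   (eliminate →)
≡ (¬¬(¬(¬R ∨ ¬S ∨ P) ∨ Q) ∧ ¬P) ∨ S   (De Morgan)
≡ ((¬(¬R ∨ ¬S ∨ P) ∨ Q) ∧ ¬P) ∨ S   (double negation)
≡ (((¬¬R ∧ ¬¬S ∧ ¬P) ∨ Q) ∧ ¬P) ∨ S   (De Morgan)
≡ (((R ∧ ¬¬S ∧ ¬P) ∨ Q) ∧ ¬P) ∨ S   (double negation)
≡ (((R ∧ S ∧ ¬P) ∨ Q) ∧ ¬P) ∨ S   (double negation)
≡ (R ∧ S ∧ ¬P ∧ ¬P) ∨ (Q ∧ ¬P) ∨ S   (distribute ∧ over ∨)
≡ (Q ∧ ¬P) ∨ S   (simplify)

(Q ∧ ¬P) ∨ S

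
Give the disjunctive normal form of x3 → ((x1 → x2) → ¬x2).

¬x3 ∨ ¬x2

x3 → ((x1 → x2) → ¬x2)
≡ ¬x3 ∨ ((x1 → x2) → ¬x2)
≡ ¬x3 ∨ ¬(x1 → x2) ∨ ¬x2
≡ ¬x3 ∨ ¬(¬x1 ∨ x2) ∨ ¬x2
≡ ¬x3 ∨ (¬¬x1 ∧ ¬x2) ∨ ¬x2
≡ ¬x3 ∨ (x1 ∧ ¬x2) ∨ ¬x2
≡ ¬x3 ∨ ¬x2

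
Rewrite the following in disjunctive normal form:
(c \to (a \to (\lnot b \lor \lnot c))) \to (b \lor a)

b \lor a

(c \to (a \to (\lnot b \lor \lnot c))) \to (b \lor a)
= \lnot (c \to (a \to (\lnot b \lor \lnot c))) \lor b \lor a
= \lnot (\lnot c \lor (a \to (\lnot b \lor \lnot c))) \lor b \lor a
= \lnot (\lnot c \lor \lnot a \lor \lnot b \lor \lnot c) \lor b \lor a
= (\lnot \lnot c \land \lnot \lnot a \land \lnot \lnot b \land \lnot \lnot c) \lor b \lor a
= (c \land \lnot \lnot a \land \lnot \lnot b \land \lnot \lnot c) \lor b \lor a
= (c \land a \land \lnot \lnot b \land \lnot \lnot c) \lor b \lor a
= (c \land a \land b \land \lnot \lnot c) \lor b \lor a
= (c \land a \land b \land c) \lor b \lor a
= b \lor a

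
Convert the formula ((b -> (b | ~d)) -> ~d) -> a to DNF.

((b -> (b | ~d)) -> ~d) -> a
≡ ~((b -> (b | ~d)) -> ~d) | a   [eliminate ->]
≡ ~(~(b -> (b | ~d)) | ~d) | a   [eliminate ->]
≡ ~(~(~b | b | ~d) | ~d) | a   [eliminate ->]
≡ (~~(~b | b | ~d) & ~~d) | a   [De Morgan]
≡ ((~b | b | ~d) & ~~d) | a   [double negation]
≡ ((~b | b | ~d) & d) | a   [double negation]
≡ (~b & d) | (b & d) | (~d & d) | a   [distribute & over |]
≡ (~b & d) | (b & d) | a   [simplify]

(~b & d) | (b & d) | a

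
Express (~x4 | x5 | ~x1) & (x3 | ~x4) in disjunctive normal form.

(~x4 | x5 | ~x1) & (x3 | ~x4)
⇔ (~x4 & x3) | (~x4 & ~x4) | (x5 & x3) | (x5 & ~x4) | (~x1 & x3) | (~x1 & ~x4)   (distribute & over |)
⇔ ~x4 | (x5 & x3) | (~x1 & x3)   (simplify)

~x4 | (x5 & x3) | (~x1 & x3)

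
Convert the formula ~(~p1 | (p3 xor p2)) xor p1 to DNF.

~(~p1 | (p3 xor p2)) xor p1
⇔ (~(~p1 | (p3 xor p2)) & ~p1) | (~~(~p1 | (p3 xor p2)) & p1)   [expand xor]
⇔ (~(~p1 | (p3 & ~p2) | (~p3 & p2)) & ~p1) | (~~(~p1 | (p3 xor p2)) & p1)   [expand xor]
⇔ (~(~p1 | (p3 & ~p2) | (~p3 & p2)) & ~p1) | (~~(~p1 | (p3 & ~p2) | (~p3 & p2)) & p1)   [expand xor]
⇔ (~~p1 & ~(p3 & ~p2) & ~(~p3 & p2) & ~p1) | (~~(~p1 | (p3 & ~p2) | (~p3 & p2)) & p1)   [De Morgan]
⇔ (p1 & ~(p3 & ~p2) & ~(~p3 & p2) & ~p1) | (~~(~p1 | (p3 & ~p2) | (~p3 & p2)) & p1)   [double negation]
⇔ (p1 & (~p3 | ~~p2) & ~(~p3 & p2) & ~p1) | (~~(~p1 | (p3 & ~p2) | (~p3 & p2)) & p1)   [De Morgan]
⇔ (p1 & (~p3 | p2) & ~(~p3 & p2) & ~p1) | (~~(~p1 | (p3 & ~p2) | (~p3 & p2)) & p1)   [double negation]
⇔ (p1 & (~p3 | p2) & (~~p3 | ~p2) & ~p1) | (~~(~p1 | (p3 & ~p2) | (~p3 & p2)) & p1)   [De Morgan]
⇔ (p1 & (~p3 | p2) & (p3 | ~p2) & ~p1) | (~~(~p1 | (p3 & ~p2) | (~p3 & p2)) & p1)   [double negation]
⇔ (p1 & (~p3 | p2) & (p3 | ~p2) & ~p1) | ((~p1 | (p3 & ~p2) | (~p3 & p2)) & p1)   [double negation]
⇔ (p1 & ~p3 & p3 & ~p1) | (p1 & ~p3 & ~p2 & ~p1) | (p1 & p2 & p3 & ~p1) | (p1 & p2 & ~p2 & ~p1) | (~p1 & p1) | (p3 & ~p2 & p1) | (~p3 & p2 & p1)   [distribute & over |]
⇔ (p3 & ~p2 & p1) | (~p3 & p2 & p1)   [simplify]

(p3 & ~p2 & p1) | (~p3 & p2 & p1)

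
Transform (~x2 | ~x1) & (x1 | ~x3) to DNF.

(~x2 | ~x1) & (x1 | ~x3)
≡ (~x2 & x1) | (~x2 & ~x3) | (~x1 & x1) | (~x1 & ~x3)   [distribute & over |]
≡ (~x2 & x1) | (~x2 & ~x3) | (~x1 & ~x3)   [simplify]

(~x2 & x1) | (~x2 & ~x3) | (~x1 & ~x3)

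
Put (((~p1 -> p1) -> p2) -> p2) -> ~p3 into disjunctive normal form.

(((~p1 -> p1) -> p2) -> p2) -> ~p3
⇔ ~(((~p1 -> p1) -> p2) -> p2) | ~p3
⇔ ~(~((~p1 -> p1) -> p2) | p2) | ~p3
⇔ ~(~(~(~p1 -> p1) | p2) | p2) | ~p3
⇔ ~(~(~(~~p1 | p1) | p2) | p2) | ~p3
⇔ (~~(~(~~p1 | p1) | p2) & ~p2) | ~p3
⇔ ((~(~~p1 | p1) | p2) & ~p2) | ~p3
⇔ (((~~~p1 & ~p1) | p2) & ~p2) | ~p3
⇔ (((~p1 & ~p1) | p2) & ~p2) | ~p3
⇔ (~p1 & ~p1 & ~p2) | (p2 & ~p2) | ~p3
⇔ (~p1 & ~p2) | ~p3

(~p1 & ~p2) | ~p3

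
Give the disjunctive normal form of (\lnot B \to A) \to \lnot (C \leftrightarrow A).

(\lnot B \to A) \to \lnot (C \leftrightarrow A)
≡ \lnot (\lnot B \to A) \lor \lnot (C \leftrightarrow A)   — eliminate \to
≡ \lnot (\lnot \lnot B \lor A) \lor \lnot (C \leftrightarrow A)   — eliminate \to
≡ \lnot (\lnot \lnot B \lor A) \lor \lnot ((C \to A) \land (A \to C))   — eliminate \leftrightarrow
≡ \lnot (\lnot \lnot B \lor A) \lor \lnot ((\lnot C \lor A) \land (A \to C))   — eliminate \to
≡ \lnot (\lnot \lnot B \lor A) \lor \lnot ((\lnot C \lor A) \land (\lnot A \lor C))   — eliminate \to
≡ (\lnot \lnot \lnot B \land \lnot A) \lor \lnot ((\lnot C \lor A) \land (\lnot A \lor C))   — De Morgan
≡ (\lnot B \land \lnot A) \lor \lnot ((\lnot C \lor A) \land (\lnot A \lor C))   — double negation
≡ (\lnot B \land \lnot A) \lor \lnot (\lnot C \lor A) \lor \lnot (\lnot A \lor C)   — De Morgan
≡ (\lnot B \land \lnot A) \lor (\lnot \lnot C \land \lnot A) \lor \lnot (\lnot A \lor C)   — De Morgan
≡ (\lnot B \land \lnot A) \lor (C \land \lnot A) \lor \lnot (\lnot A \lor C)   — double negation
≡ (\lnot B \land \lnot A) \lor (C \land \lnot A) \lor (\lnot \lnot A \land \lnot C)   — De Morgan
≡ (\lnot B \land \lnot A) \lor (C \land \lnot A) \lor (A \land \lnot C)   — double negation

(\lnot B \land \lnot A) \lor (C \land \lnot A) \lor (A \land \lnot C)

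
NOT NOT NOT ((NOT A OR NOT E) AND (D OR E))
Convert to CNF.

NOT NOT NOT ((NOT A OR NOT E) AND (D OR E))
⇔ NOT ((NOT A OR NOT E) AND (D OR E))   [double negation]
⇔ NOT (NOT A OR NOT E) OR NOT (D OR E)   [De Morgan]
⇔ (NOT NOT A AND NOT NOT E) OR NOT (D OR E)   [De Morgan]
⇔ (A AND NOT NOT E) OR NOT (D OR E)   [double negation]
⇔ (A AND E) OR NOT (D OR E)   [double negation]
⇔ (A AND E) OR (NOT D AND NOT E)   [De Morgan]
⇔ (A OR NOT D) AND (A OR NOT E) AND (E OR NOT D) AND (E OR NOT E)   [distribute OR over AND]
⇔ (A OR NOT D) AND (A OR NOT E) AND (E OR NOT D)   [simplify]

(A OR NOT D) AND (A OR NOT E) AND (E OR NOT D)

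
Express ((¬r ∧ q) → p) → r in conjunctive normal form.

((¬r ∧ q) → p) → r
= ¬((¬r ∧ q) → p) ∨ r   (eliminate →)
= ¬(¬(¬r ∧ q) ∨ p) ∨ r   (eliminate →)
= (¬¬(¬r ∧ q) ∧ ¬p) ∨ r   (De Morgan)
= (¬r ∧ q ∧ ¬p) ∨ r   (double negation)
= (¬r ∨ r) ∧ (q ∨ r) ∧ (¬p ∨ r)   (distribute ∨ over ∧)
= (q ∨ r) ∧ (¬p ∨ r)   (simplify)

(q ∨ r) ∧ (¬p ∨ r)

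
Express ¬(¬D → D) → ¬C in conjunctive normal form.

¬(¬D → D) → ¬C
= ¬¬(¬D → D) ∨ ¬C   (eliminate →)
= ¬¬(¬¬D ∨ D) ∨ ¬C   (eliminate →)
= ¬¬D ∨ D ∨ ¬C   (double negation)
= D ∨ D ∨ ¬C   (double negation)
= D ∨ ¬C   (simplify)

D ∨ ¬C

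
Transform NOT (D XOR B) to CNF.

(NOT D OR B) AND (NOT B OR D)

NOT (D XOR B)
⇔ NOT ((D OR B) AND NOT (D AND B))   (expand XOR)
⇔ NOT (D OR B) OR NOT NOT (D AND B)   (De Morgan)
⇔ (NOT D AND NOT B) OR NOT NOT (D AND B)   (De Morgan)
⇔ (NOT D AND NOT B) OR (D AND B)   (double negation)
⇔ (NOT D OR D) AND (NOT D OR B) AND (NOT B OR D) AND (NOT B OR B)   (distribute OR over AND)
⇔ (NOT D OR B) AND (NOT B OR D)   (simplify)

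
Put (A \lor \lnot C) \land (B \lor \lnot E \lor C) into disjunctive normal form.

(A \lor \lnot C) \land (B \lor \lnot E \lor C)
≡ (A \land B) \lor (A \land \lnot E) \lor (A \land C) \lor (\lnot C \land B) \lor (\lnot C \land \lnot E) \lor (\lnot C \land C)   [distribute \land over \lor]
≡ (A \land B) \lor (A \land \lnot E) \lor (A \land C) \lor (\lnot C \land B) \lor (\lnot C \land \lnot E)   [simplify]

(A \land B) \lor (A \land \lnot E) \lor (A \land C) \lor (\lnot C \land B) \lor (\lnot C \land \lnot E)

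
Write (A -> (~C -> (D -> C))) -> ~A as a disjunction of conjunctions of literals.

(A & ~C & D) | ~A

(A -> (~C -> (D -> C))) -> ~A
⇔ ~(A -> (~C -> (D -> C))) | ~A   (eliminate ->)
⇔ ~(~A | (~C -> (D -> C))) | ~A   (eliminate ->)
⇔ ~(~A | ~~C | (D -> C)) | ~A   (eliminate ->)
⇔ ~(~A | ~~C | ~D | C) | ~A   (eliminate ->)
⇔ (~~A & ~~~C & ~~D & ~C) | ~A   (De Morgan)
⇔ (A & ~~~C & ~~D & ~C) | ~A   (double negation)
⇔ (A & ~C & ~~D & ~C) | ~A   (double negation)
⇔ (A & ~C & D & ~C) | ~A   (double negation)
⇔ (A & ~C & D) | ~A   (simplify)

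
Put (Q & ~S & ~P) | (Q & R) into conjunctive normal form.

(Q & ~S & ~P) | (Q & R)
= (Q | Q) & (Q | R) & (~S | Q) & (~S | R) & (~P | Q) & (~P | R)   [distribute | over &]
= Q & (~S | R) & (~P | R)   [simplify]

Q & (~S | R) & (~P | R)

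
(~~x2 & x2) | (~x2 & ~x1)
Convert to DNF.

x2 | (~x2 & ~x1)

(~~x2 & x2) | (~x2 & ~x1)
= (x2 & x2) | (~x2 & ~x1)   [double negation]
= x2 | (~x2 & ~x1)   [simplify]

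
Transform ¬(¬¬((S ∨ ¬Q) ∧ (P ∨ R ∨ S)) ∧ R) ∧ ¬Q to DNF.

¬R ∧ ¬Q

¬(¬¬((S ∨ ¬Q) ∧ (P ∨ R ∨ S)) ∧ R) ∧ ¬Q
= (¬¬¬((S ∨ ¬Q) ∧ (P ∨ R ∨ S)) ∨ ¬R) ∧ ¬Q
= (¬((S ∨ ¬Q) ∧ (P ∨ R ∨ S)) ∨ ¬R) ∧ ¬Q
= (¬(S ∨ ¬Q) ∨ ¬(P ∨ R ∨ S) ∨ ¬R) ∧ ¬Q
= ((¬S ∧ ¬¬Q) ∨ ¬(P ∨ R ∨ S) ∨ ¬R) ∧ ¬Q
= ((¬S ∧ Q) ∨ ¬(P ∨ R ∨ S) ∨ ¬R) ∧ ¬Q
= ((¬S ∧ Q) ∨ (¬P ∧ ¬R ∧ ¬S) ∨ ¬R) ∧ ¬Q
= (¬S ∧ Q ∧ ¬Q) ∨ (¬P ∧ ¬R ∧ ¬S ∧ ¬Q) ∨ (¬R ∧ ¬Q)
= ¬R ∧ ¬Q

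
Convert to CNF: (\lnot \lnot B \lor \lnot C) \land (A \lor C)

(\lnot \lnot B \lor \lnot C) \land (A \lor C)
≡ (B \lor \lnot C) \land (A \lor C)   — double negation

(B \lor \lnot C) \land (A \lor C)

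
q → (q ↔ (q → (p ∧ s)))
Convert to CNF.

(¬q ∨ p) ∧ (¬q ∨ s)

q → (q ↔ (q → (p ∧ s)))
≡ ¬q ∨ (q ↔ (q → (p ∧ s)))   [eliminate →]
≡ ¬q ∨ ((q → (q → (p ∧ s))) ∧ ((q → (p ∧ s)) → q))   [eliminate ↔]
≡ ¬q ∨ ((¬q ∨ (q → (p ∧ s))) ∧ ((q → (p ∧ s)) → q))   [eliminate →]
≡ ¬q ∨ ((¬q ∨ ¬q ∨ (p ∧ s)) ∧ ((q → (p ∧ s)) → q))   [eliminate →]
≡ ¬q ∨ ((¬q ∨ ¬q ∨ (p ∧ s)) ∧ (¬(q → (p ∧ s)) ∨ q))   [eliminate →]
≡ ¬q ∨ ((¬q ∨ ¬q ∨ (p ∧ s)) ∧ (¬(¬q ∨ (p ∧ s)) ∨ q))   [eliminate →]
≡ ¬q ∨ ((¬q ∨ ¬q ∨ (p ∧ s)) ∧ ((¬¬q ∧ ¬(p ∧ s)) ∨ q))   [De Morgan]
≡ ¬q ∨ ((¬q ∨ ¬q ∨ (p ∧ s)) ∧ ((q ∧ ¬(p ∧ s)) ∨ q))   [double negation]
≡ ¬q ∨ ((¬q ∨ ¬q ∨ (p ∧ s)) ∧ ((q ∧ (¬p ∨ ¬s)) ∨ q))   [De Morgan]
≡ (¬q ∨ ¬q ∨ ¬q ∨ p) ∧ (¬q ∨ ¬q ∨ ¬q ∨ s) ∧ (¬q ∨ q ∨ q) ∧ (¬q ∨ ¬p ∨ ¬s ∨ q)   [distribute ∨ over ∧]
≡ (¬q ∨ p) ∧ (¬q ∨ s)   [simplify]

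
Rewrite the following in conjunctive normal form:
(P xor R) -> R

~P | R

(P xor R) -> R
⇔ ~(P xor R) | R   (eliminate ->)
⇔ ~((P | R) & ~(P & R)) | R   (expand xor)
⇔ ~(P | R) | ~~(P & R) | R   (De Morgan)
⇔ (~P & ~R) | ~~(P & R) | R   (De Morgan)
⇔ (~P & ~R) | (P & R) | R   (double negation)
⇔ (~P | P | R) & (~P | R | R) & (~R | P | R) & (~R | R | R)   (distribute | over &)
⇔ ~P | R   (simplify)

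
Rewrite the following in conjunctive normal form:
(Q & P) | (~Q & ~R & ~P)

(Q & P) | (~Q & ~R & ~P)
⇔ (Q | ~Q) & (Q | ~R) & (Q | ~P) & (P | ~Q) & (P | ~R) & (P | ~P)   [distribute | over &]
⇔ (Q | ~R) & (Q | ~P) & (P | ~Q) & (P | ~R)   [simplify]

(Q | ~R) & (Q | ~P) & (P | ~Q) & (P | ~R)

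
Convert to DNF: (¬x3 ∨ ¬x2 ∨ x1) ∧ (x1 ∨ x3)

(¬x3 ∨ ¬x2 ∨ x1) ∧ (x1 ∨ x3)
≡ (¬x3 ∧ x1) ∨ (¬x3 ∧ x3) ∨ (¬x2 ∧ x1) ∨ (¬x2 ∧ x3) ∨ (x1 ∧ x1) ∨ (x1 ∧ x3)
≡ (¬x2 ∧ x3) ∨ x1

(¬x2 ∧ x3) ∨ x1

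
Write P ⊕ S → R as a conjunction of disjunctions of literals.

(¬P ∨ S ∨ R) ∧ (¬S ∨ P ∨ R)

P ⊕ S → R
≡ ¬(P ⊕ S) ∨ R   [eliminate →]
≡ ¬((P ∨ S) ∧ ¬(P ∧ S)) ∨ R   [expand ⊕]
≡ ¬(P ∨ S) ∨ ¬¬(P ∧ S) ∨ R   [De Morgan]
≡ ¬P ∧ ¬S ∨ ¬¬(P ∧ S) ∨ R   [De Morgan]
≡ ¬P ∧ ¬S ∨ P ∧ S ∨ R   [double negation]
≡ (¬P ∨ P ∨ R) ∧ (¬P ∨ S ∨ R) ∧ (¬S ∨ P ∨ R) ∧ (¬S ∨ S ∨ R)   [distribute ∨ over ∧]
≡ (¬P ∨ S ∨ R) ∧ (¬S ∨ P ∨ R)   [simplify]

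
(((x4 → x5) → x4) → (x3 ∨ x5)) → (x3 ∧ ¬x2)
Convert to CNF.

(((x4 → x5) → x4) → (x3 ∨ x5)) → (x3 ∧ ¬x2)
⇔ ¬(((x4 → x5) → x4) → (x3 ∨ x5)) ∨ (x3 ∧ ¬x2)   [eliminate →]
⇔ ¬(¬((x4 → x5) → x4) ∨ x3 ∨ x5) ∨ (x3 ∧ ¬x2)   [eliminate →]
⇔ ¬(¬(¬(x4 → x5) ∨ x4) ∨ x3 ∨ x5) ∨ (x3 ∧ ¬x2)   [eliminate →]
⇔ ¬(¬(¬(¬x4 ∨ x5) ∨ x4) ∨ x3 ∨ x5) ∨ (x3 ∧ ¬x2)   [eliminate →]
⇔ (¬¬(¬(¬x4 ∨ x5) ∨ x4) ∧ ¬x3 ∧ ¬x5) ∨ (x3 ∧ ¬x2)   [De Morgan]
⇔ ((¬(¬x4 ∨ x5) ∨ x4) ∧ ¬x3 ∧ ¬x5) ∨ (x3 ∧ ¬x2)   [double negation]
⇔ (((¬¬x4 ∧ ¬x5) ∨ x4) ∧ ¬x3 ∧ ¬x5) ∨ (x3 ∧ ¬x2)   [De Morgan]
⇔ (((x4 ∧ ¬x5) ∨ x4) ∧ ¬x3 ∧ ¬x5) ∨ (x3 ∧ ¬x2)   [double negation]
⇔ (x4 ∨ x4 ∨ x3) ∧ (x4 ∨ x4 ∨ ¬x2) ∧ (¬x5 ∨ x4 ∨ x3) ∧ (¬x5 ∨ x4 ∨ ¬x2) ∧ (¬x3 ∨ x3) ∧ (¬x3 ∨ ¬x2) ∧ (¬x5 ∨ x3) ∧ (¬x5 ∨ ¬x2)   [distribute ∨ over ∧]
⇔ (x4 ∨ x3) ∧ (x4 ∨ ¬x2) ∧ (¬x3 ∨ ¬x2) ∧ (¬x5 ∨ x3) ∧ (¬x5 ∨ ¬x2)   [simplify]

(x4 ∨ x3) ∧ (x4 ∨ ¬x2) ∧ (¬x3 ∨ ¬x2) ∧ (¬x5 ∨ x3) ∧ (¬x5 ∨ ¬x2)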